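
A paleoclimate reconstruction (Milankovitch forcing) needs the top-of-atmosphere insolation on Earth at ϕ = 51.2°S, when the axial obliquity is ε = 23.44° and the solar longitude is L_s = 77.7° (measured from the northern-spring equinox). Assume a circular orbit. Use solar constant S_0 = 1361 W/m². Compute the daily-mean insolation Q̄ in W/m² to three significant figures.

Q̄ ≈ 79.3 W/m²

Solar declination: sin δ = sin ε · sin L_s = sin 23.44° × sin 77.7° = 0.38866, so δ = +22.871°.
cos h₀ = −tan(-51.2°) tan(+22.871°) = 0.5246, h₀ = 1.0185 rad.
Bracket: h₀ sin ϕ sin δ + cos ϕ cos δ sin h₀ = 1.0185×-0.77934×0.38866 + 0.62660×0.92138×0.85133 = -0.308502 + 0.491504 = 0.183002.
Q̄ = (S_0/π) × [bracket] = (1361/π) × 0.183002 = 79.28 W/m².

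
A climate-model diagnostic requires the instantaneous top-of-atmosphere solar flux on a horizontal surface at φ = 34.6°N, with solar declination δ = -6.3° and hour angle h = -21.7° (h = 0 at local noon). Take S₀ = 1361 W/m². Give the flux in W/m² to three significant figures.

cos θ_z = sin φ sin δ + cos φ cos δ cos h = -0.062312 + 0.760184 = 0.697872.
Flux = S₀ · cos θ_z = 1361 × 0.697872 = 949.8 W/m².

950 W/m²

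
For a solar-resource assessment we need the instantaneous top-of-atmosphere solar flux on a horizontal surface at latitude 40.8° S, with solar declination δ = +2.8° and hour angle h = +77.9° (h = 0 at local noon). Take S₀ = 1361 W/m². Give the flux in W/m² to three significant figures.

cos θ_z = sin φ sin δ + cos φ cos δ cos h = -0.031919 + 0.158491 = 0.126572.
Flux = S₀ · cos θ_z = 1361 × 0.126572 = 172.3 W/m².

172 W/m²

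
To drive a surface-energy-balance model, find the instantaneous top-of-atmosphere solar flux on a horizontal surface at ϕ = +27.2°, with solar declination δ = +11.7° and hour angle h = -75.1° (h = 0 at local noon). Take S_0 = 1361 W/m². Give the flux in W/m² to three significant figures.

cos θ_z = sin ϕ sin δ + cos ϕ cos δ cos h = 0.092694 + 0.223946 = 0.316640.
Flux = S_0 · cos θ_z = 1361 × 0.316640 = 430.9 W/m².

431 W/m²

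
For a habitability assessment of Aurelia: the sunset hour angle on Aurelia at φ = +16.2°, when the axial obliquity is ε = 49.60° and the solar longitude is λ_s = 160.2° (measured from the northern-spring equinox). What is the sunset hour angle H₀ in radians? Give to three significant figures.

Solar declination: sin δ = sin ε · sin λ_s = sin 49.60° × sin 160.2° = 0.25796, so δ = +14.949°.
cos H₀ = −tan φ · tan δ = −tan(+16.2°) × tan(+14.949°) = -0.0776, so H₀ = 1.6484 rad = 94.45°.

H₀ = 1.65 rad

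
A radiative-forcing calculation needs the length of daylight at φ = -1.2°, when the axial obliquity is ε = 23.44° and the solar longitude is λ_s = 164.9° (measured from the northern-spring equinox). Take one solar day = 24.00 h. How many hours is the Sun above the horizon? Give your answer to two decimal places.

11.98 h

Solar declination: sin δ = sin ε · sin λ_s = sin 23.44° × sin 164.9° = 0.10363, so δ = +5.948°.
cos H₀ = −tan φ · tan δ = −tan(-1.2°) × tan(+5.948°) = 0.0022, so H₀ = 1.5686 rad = 89.87°.
Daylight = 2H₀/(2π) × 24.00 h = (1.5686/π) × 24.00 = 11.98 h.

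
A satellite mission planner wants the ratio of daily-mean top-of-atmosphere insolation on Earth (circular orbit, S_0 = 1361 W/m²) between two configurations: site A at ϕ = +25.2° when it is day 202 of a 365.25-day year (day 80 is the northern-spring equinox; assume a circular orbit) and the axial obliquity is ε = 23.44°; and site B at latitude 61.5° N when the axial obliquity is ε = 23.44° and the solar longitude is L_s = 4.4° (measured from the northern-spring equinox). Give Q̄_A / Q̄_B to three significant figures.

Q̄_A / Q̄_B ≈ 2.10

— Configuration A (ϕ=+25.2°):
Solar longitude: L_s = 360° × (202 − 80)/365.25 = 120.246°.
sin δ = sin 23.44° × sin 120.246° = 0.34364, so δ = +20.099°.
cos h₀ = −tan(+25.2°) tan(+20.099°) = -0.1722, h₀ = 1.7438 rad.
Bracket: h₀ sin ϕ sin δ + cos ϕ cos δ sin h₀ = 1.7438×0.42578×0.34364 + 0.90483×0.93910×0.98506 = 0.255144 + 0.837031 = 1.092175.
Q̄ = (S_0/π) × [bracket] = (1361/π) × 1.092175 = 473.15 W/m².
— Configuration B (ϕ=+61.5°):
Solar declination: sin δ = sin ε · sin L_s = sin 23.44° × sin 4.4° = 0.03052, so δ = +1.749°.
cos h₀ = −tan(+61.5°) tan(+1.749°) = -0.0562, h₀ = 1.6271 rad.
Bracket: h₀ sin ϕ sin δ + cos ϕ cos δ sin h₀ = 1.6271×0.87882×0.03052 + 0.47716×0.99953×0.99842 = 0.043641 + 0.476182 = 0.519823.
Q̄ = (S_0/π) × [bracket] = (1361/π) × 0.519823 = 225.20 W/m².
Ratio Q̄_A / Q̄_B = 473.15 / 225.20 = 2.101.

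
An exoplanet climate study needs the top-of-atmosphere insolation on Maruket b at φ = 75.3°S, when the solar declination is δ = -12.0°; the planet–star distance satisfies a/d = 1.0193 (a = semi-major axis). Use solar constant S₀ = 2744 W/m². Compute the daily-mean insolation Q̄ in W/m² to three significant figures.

cos H₀ = −tan(-75.3°) tan(-12.000°) = -0.8102, H₀ = 2.5153 rad.
Bracket: H₀ sin φ sin δ + cos φ cos δ sin H₀ = 2.5153×-0.96727×-0.20791 + 0.25376×0.97815×0.58613 = 0.505840 + 0.145486 = 0.651326.
Inverse-square distance factor (a/d)² = 1.0193² = 1.038972.
Q̄ = (S₀/π) × 1.038972 × [bracket] = (2744/π) × 1.038972 × 0.651326 = 591.1 W/m².

Q̄ ≈ 591 W/m²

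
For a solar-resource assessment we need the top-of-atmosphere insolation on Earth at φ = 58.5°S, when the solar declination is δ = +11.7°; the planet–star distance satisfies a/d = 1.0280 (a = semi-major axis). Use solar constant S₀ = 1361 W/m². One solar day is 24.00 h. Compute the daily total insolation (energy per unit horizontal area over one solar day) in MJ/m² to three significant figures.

cos H₀ = −tan(-58.5°) tan(+11.700°) = 0.3379, H₀ = 1.2261 rad.
Bracket: H₀ sin φ sin δ + cos φ cos δ sin H₀ = 1.2261×-0.85264×0.20279 + 0.52250×0.97922×0.94117 = -0.212001 + 0.481543 = 0.269542.
Inverse-square distance factor (a/d)² = 1.0280² = 1.056784.
Q̄ = (S₀/π) × 1.056784 × [bracket] = (1361/π) × 1.056784 × 0.269542 = 123.40 W/m².
Daily total = Q̄ × 24.00 h × 3600 s/h = 123.40 × 24.00 × 3600 / 10⁶ = 10.66 MJ/m².

10.7 MJ/m²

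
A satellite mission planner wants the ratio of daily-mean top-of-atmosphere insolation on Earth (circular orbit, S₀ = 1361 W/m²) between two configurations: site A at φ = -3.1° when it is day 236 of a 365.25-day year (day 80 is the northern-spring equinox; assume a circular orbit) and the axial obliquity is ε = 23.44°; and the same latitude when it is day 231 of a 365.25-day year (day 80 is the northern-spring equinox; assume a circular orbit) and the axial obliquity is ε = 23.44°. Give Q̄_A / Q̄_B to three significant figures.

— Configuration A (φ=-3.1°):
Solar longitude: λ_s = 360° × (236 − 80)/365.25 = 153.758°.
sin δ = sin 23.44° × sin 153.758° = 0.17589, so δ = +10.130°.
cos H₀ = −tan(-3.1°) tan(+10.130°) = 0.0097, H₀ = 1.5611 rad.
Bracket: H₀ sin φ sin δ + cos φ cos δ sin H₀ = 1.5611×-0.05408×0.17589 + 0.99854×0.98441×0.99995 = -0.014849 + 0.982924 = 0.968075.
Q̄ = (S₀/π) × [bracket] = (1361/π) × 0.968075 = 419.39 W/m².
— Configuration B (φ=-3.1°):
Solar longitude: λ_s = 360° × (231 − 80)/365.25 = 148.830°.
sin δ = sin 23.44° × sin 148.830° = 0.20589, so δ = +11.882°.
cos H₀ = −tan(-3.1°) tan(+11.882°) = 0.0114, H₀ = 1.5594 rad.
Bracket: H₀ sin φ sin δ + cos φ cos δ sin H₀ = 1.5594×-0.05408×0.20589 + 0.99854×0.97858×0.99994 = -0.017363 + 0.977093 = 0.959730.
Q̄ = (S₀/π) × [bracket] = (1361/π) × 0.959730 = 415.77 W/m².
Ratio Q̄_A / Q̄_B = 419.39 / 415.77 = 1.009.

Q̄_A / Q̄_B ≈ 1.01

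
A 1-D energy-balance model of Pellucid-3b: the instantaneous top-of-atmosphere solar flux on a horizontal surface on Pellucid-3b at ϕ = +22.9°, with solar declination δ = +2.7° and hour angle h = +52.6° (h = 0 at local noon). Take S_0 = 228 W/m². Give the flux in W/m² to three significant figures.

cos θ_z = sin ϕ sin δ + cos ϕ cos δ cos h = 0.018330 + 0.558885 = 0.577215.
Flux = S_0 · cos θ_z = 228 × 0.577215 = 131.6 W/m².

132 W/m²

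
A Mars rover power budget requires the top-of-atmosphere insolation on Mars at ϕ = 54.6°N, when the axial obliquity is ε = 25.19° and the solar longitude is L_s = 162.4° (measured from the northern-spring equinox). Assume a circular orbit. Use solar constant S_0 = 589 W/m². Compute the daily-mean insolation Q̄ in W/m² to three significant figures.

Solar declination: sin δ = sin ε · sin L_s = sin 25.19° × sin 162.4° = 0.12870, so δ = +7.394°.
cos h₀ = −tan(+54.6°) tan(+7.394°) = -0.1826, h₀ = 1.7544 rad.
Bracket: h₀ sin ϕ sin δ + cos ϕ cos δ sin h₀ = 1.7544×0.81513×0.12870 + 0.57928×0.99168×0.98319 = 0.184049 + 0.564804 = 0.748853.
Q̄ = (S_0/π) × [bracket] = (589/π) × 0.748853 = 140.4 W/m².

Q̄ ≈ 140 W/m²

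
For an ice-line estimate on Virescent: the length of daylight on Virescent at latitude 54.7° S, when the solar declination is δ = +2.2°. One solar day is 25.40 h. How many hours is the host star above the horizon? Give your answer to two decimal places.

cos H₀ = −tan φ · tan δ = −tan(-54.7°) × tan(+2.200°) = 0.0543, so H₀ = 1.5165 rad = 86.89°.
Daylight = 2H₀/(2π) × 25.40 h = (1.5165/π) × 25.40 = 12.26 h.

12.26 h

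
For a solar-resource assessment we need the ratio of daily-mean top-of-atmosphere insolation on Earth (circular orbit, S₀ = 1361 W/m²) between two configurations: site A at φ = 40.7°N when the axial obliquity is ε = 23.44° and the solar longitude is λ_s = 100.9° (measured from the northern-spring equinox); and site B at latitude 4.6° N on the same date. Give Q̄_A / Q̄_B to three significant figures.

Q̄_A / Q̄_B ≈ 1.18

— Configuration A (φ=+40.7°):
Solar declination: sin δ = sin ε · sin λ_s = sin 23.44° × sin 100.9° = 0.39061, so δ = +22.993°.
cos H₀ = −tan(+40.7°) tan(+22.993°) = -0.3650, H₀ = 1.9444 rad.
Bracket: H₀ sin φ sin δ + cos φ cos δ sin H₀ = 1.9444×0.65210×0.39061 + 0.75813×0.92056×0.93102 = 0.495271 + 0.649763 = 1.145034.
Q̄ = (S₀/π) × [bracket] = (1361/π) × 1.145034 = 496.05 W/m².
— Configuration B (φ=+4.6°):
cos H₀ = −tan(+4.6°) tan(+22.993°) = -0.0341, H₀ = 1.6049 rad.
Bracket: H₀ sin φ sin δ + cos φ cos δ sin H₀ = 1.6049×0.08020×0.39061 + 0.99678×0.92056×0.99942 = 0.050277 + 0.917064 = 0.967341.
Q̄ = (S₀/π) × [bracket] = (1361/π) × 0.967341 = 419.07 W/m².
Ratio Q̄_A / Q̄_B = 496.05 / 419.07 = 1.184.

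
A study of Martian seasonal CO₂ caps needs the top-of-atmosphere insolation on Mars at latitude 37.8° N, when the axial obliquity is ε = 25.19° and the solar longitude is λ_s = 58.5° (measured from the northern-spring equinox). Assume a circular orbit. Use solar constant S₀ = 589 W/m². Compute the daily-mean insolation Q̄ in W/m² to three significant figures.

Q̄ ≈ 210 W/m²

Solar declination: sin δ = sin ε · sin λ_s = sin 25.19° × sin 58.5° = 0.36290, so δ = +21.279°.
cos H₀ = −tan(+37.8°) tan(+21.279°) = -0.3021, H₀ = 1.8777 rad.
Bracket: H₀ sin φ sin δ + cos φ cos δ sin H₀ = 1.8777×0.61291×0.36290 + 0.79016×0.93183×0.95328 = 0.417647 + 0.701895 = 1.119542.
Q̄ = (S₀/π) × [bracket] = (589/π) × 1.119542 = 209.9 W/m².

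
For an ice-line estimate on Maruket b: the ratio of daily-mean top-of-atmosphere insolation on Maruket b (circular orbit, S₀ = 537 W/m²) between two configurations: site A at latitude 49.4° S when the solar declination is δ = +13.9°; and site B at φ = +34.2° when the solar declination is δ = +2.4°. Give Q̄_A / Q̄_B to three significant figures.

Q̄_A / Q̄_B ≈ 0.430

— Configuration A (φ=-49.4°):
cos H₀ = −tan(-49.4°) tan(+13.900°) = 0.2887, H₀ = 1.2779 rad.
Bracket: H₀ sin φ sin δ + cos φ cos δ sin H₀ = 1.2779×-0.75927×0.24023 + 0.65077×0.97072×0.95741 = -0.233088 + 0.604811 = 0.371723.
Q̄ = (S₀/π) × [bracket] = (537/π) × 0.371723 = 63.540 W/m².
— Configuration B (φ=+34.2°):
cos H₀ = −tan(+34.2°) tan(+2.400°) = -0.0285, H₀ = 1.5993 rad.
Bracket: H₀ sin φ sin δ + cos φ cos δ sin H₀ = 1.5993×0.56208×0.04188 + 0.82708×0.99912×0.99959 = 0.037647 + 0.826013 = 0.863660.
Q̄ = (S₀/π) × [bracket] = (537/π) × 0.863660 = 147.63 W/m².
Ratio Q̄_A / Q̄_B = 63.540 / 147.63 = 0.4304.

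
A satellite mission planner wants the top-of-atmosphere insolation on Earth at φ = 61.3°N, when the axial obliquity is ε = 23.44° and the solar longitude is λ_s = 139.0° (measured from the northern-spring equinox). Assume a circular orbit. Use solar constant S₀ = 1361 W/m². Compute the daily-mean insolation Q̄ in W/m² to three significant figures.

Q̄ ≈ 382 W/m²

Solar declination: sin δ = sin ε · sin λ_s = sin 23.44° × sin 139.0° = 0.26097, so δ = +15.128°.
cos H₀ = −tan(+61.3°) tan(+15.128°) = -0.4938, H₀ = 2.0872 rad.
Bracket: H₀ sin φ sin δ + cos φ cos δ sin H₀ = 2.0872×0.87715×0.26097 + 0.48022×0.96535×0.86958 = 0.477781 + 0.403120 = 0.880901.
Q̄ = (S₀/π) × [bracket] = (1361/π) × 0.880901 = 381.6 W/m².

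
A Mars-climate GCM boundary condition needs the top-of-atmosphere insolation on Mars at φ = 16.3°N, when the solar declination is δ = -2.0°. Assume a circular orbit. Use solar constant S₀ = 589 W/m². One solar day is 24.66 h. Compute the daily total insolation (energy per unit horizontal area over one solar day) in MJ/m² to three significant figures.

cos H₀ = −tan(+16.3°) tan(-2.000°) = 0.0102, H₀ = 1.5606 rad.
Bracket: H₀ sin φ sin δ + cos φ cos δ sin H₀ = 1.5606×0.28067×-0.03490 + 0.95981×0.99939×0.99995 = -0.015287 + 0.959177 = 0.943890.
Q̄ = (S₀/π) × [bracket] = (589/π) × 0.943890 = 176.96 W/m².
Daily total = Q̄ × 24.66 h × 3600 s/h = 176.96 × 24.66 × 3600 / 10⁶ = 15.71 MJ/m².

15.7 MJ/m²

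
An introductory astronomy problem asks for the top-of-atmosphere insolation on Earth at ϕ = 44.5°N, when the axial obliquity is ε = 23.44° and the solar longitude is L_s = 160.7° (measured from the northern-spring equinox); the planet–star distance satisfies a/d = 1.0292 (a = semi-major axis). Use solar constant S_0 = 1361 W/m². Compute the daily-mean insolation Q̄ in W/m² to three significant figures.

Solar declination: sin δ = sin ε · sin L_s = sin 23.44° × sin 160.7° = 0.13147, so δ = +7.555°.
cos h₀ = −tan(+44.5°) tan(+7.555°) = -0.1303, h₀ = 1.7015 rad.
Bracket: h₀ sin ϕ sin δ + cos ϕ cos δ sin h₀ = 1.7015×0.70091×0.13147 + 0.71325×0.99132×0.99147 = 0.156791 + 0.701028 = 0.857819.
Inverse-square distance factor (a/d)² = 1.0292² = 1.059253.
Q̄ = (S_0/π) × 1.059253 × [bracket] = (1361/π) × 1.059253 × 0.857819 = 393.6 W/m².

Q̄ ≈ 394 W/m²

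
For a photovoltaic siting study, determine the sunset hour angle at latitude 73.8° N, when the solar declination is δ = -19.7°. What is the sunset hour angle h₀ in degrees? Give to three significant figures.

cos h₀ = −tan ϕ · tan δ = 1.2324 ≥ 1, so the Sun never rises (polar night) and h₀ = 0.

h₀ = 0.00°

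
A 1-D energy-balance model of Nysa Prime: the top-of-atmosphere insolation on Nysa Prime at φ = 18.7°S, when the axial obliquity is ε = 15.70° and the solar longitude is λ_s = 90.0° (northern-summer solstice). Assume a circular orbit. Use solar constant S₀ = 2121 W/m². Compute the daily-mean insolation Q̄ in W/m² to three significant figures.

Q̄ ≈ 526 W/m²

Solar declination: sin δ = sin ε · sin λ_s = sin 15.70° × sin 90.0° = 0.27060, so δ = +15.700°.
cos H₀ = −tan(-18.7°) tan(+15.700°) = 0.0951, H₀ = 1.4755 rad.
Bracket: H₀ sin φ sin δ + cos φ cos δ sin H₀ = 1.4755×-0.32061×0.27060 + 0.94721×0.96269×0.99546 = -0.128010 + 0.907730 = 0.779720.
Q̄ = (S₀/π) × [bracket] = (2121/π) × 0.779720 = 526.4 W/m².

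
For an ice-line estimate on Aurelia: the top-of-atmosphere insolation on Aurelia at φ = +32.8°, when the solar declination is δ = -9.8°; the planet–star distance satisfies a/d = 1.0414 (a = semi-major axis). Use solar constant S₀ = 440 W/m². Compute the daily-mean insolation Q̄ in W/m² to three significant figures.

Q̄ ≈ 105 W/m²

cos H₀ = −tan(+32.8°) tan(-9.800°) = 0.1113, H₀ = 1.4592 rad.
Bracket: H₀ sin φ sin δ + cos φ cos δ sin H₀ = 1.4592×0.54171×-0.17021 + 0.84057×0.98541×0.99378 = -0.134545 + 0.823154 = 0.688609.
Inverse-square distance factor (a/d)² = 1.0414² = 1.084514.
Q̄ = (S₀/π) × 1.084514 × [bracket] = (440/π) × 1.084514 × 0.688609 = 104.6 W/m².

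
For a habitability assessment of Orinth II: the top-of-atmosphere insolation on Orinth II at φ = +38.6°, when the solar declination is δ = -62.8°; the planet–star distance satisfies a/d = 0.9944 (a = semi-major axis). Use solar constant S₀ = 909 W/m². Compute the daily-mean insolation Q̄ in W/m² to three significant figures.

cos H₀ = −tan(+38.6°) tan(-62.800°) = 1.5533 ≥ 1 ⇒ polar night, H₀ = 0 and Q̄ = 0.
Inverse-square distance factor (a/d)² = 0.9944² = 0.988831.

Q̄ ≈ 0.00 W/m²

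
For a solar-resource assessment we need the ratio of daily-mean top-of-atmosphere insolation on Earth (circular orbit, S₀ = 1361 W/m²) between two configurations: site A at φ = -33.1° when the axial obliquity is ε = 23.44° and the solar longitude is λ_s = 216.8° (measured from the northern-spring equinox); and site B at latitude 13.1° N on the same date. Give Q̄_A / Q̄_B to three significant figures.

— Configuration A (φ=-33.1°):
Solar declination: sin δ = sin ε · sin λ_s = sin 23.44° × sin 216.8° = -0.23828, so δ = -13.785°.
cos H₀ = −tan(-33.1°) tan(-13.785°) = -0.1599, H₀ = 1.7314 rad.
Bracket: H₀ sin φ sin δ + cos φ cos δ sin H₀ = 1.7314×-0.54610×-0.23828 + 0.83772×0.97120×0.98713 = 0.225298 + 0.803123 = 1.028421.
Q̄ = (S₀/π) × [bracket] = (1361/π) × 1.028421 = 445.53 W/m².
— Configuration B (φ=+13.1°):
cos H₀ = −tan(+13.1°) tan(-13.785°) = 0.0571, H₀ = 1.5137 rad.
Bracket: H₀ sin φ sin δ + cos φ cos δ sin H₀ = 1.5137×0.22665×-0.23828 + 0.97398×0.97120×0.99837 = -0.081749 + 0.944388 = 0.862639.
Q̄ = (S₀/π) × [bracket] = (1361/π) × 0.862639 = 373.71 W/m².
Ratio Q̄_A / Q̄_B = 445.53 / 373.71 = 1.192.

Q̄_A / Q̄_B ≈ 1.19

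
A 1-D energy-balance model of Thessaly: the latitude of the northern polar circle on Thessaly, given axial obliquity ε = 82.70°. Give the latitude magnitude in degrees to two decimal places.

7.30°

The polar circle is the lowest latitude that experiences at least one full rotation of continuous daylight at the northern-summer solstice; it lies at |φ| = 90° − ε = 90° − 82.70° = 7.30°.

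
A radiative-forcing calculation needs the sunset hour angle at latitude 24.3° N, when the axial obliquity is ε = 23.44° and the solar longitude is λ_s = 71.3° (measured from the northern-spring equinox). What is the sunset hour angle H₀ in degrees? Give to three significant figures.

Solar declination: sin δ = sin ε · sin λ_s = sin 23.44° × sin 71.3° = 0.37679, so δ = +22.135°.
cos H₀ = −tan φ · tan δ = −tan(+24.3°) × tan(+22.135°) = -0.1837, so H₀ = 1.7555 rad = 100.58°.

H₀ = 101°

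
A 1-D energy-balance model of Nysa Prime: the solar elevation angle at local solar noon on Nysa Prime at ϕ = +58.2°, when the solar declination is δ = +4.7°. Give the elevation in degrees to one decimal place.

36.5°

At local noon the hour angle is zero, so the zenith angle equals |ϕ − δ| = |+58.2° − (+4.700°)| = 53.500°.
Elevation = 90° − 53.500° = 36.5°.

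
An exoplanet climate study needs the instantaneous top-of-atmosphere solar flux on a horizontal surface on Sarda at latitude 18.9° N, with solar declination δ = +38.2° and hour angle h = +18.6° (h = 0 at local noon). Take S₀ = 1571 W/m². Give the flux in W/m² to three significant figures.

1.42e+03 W/m²

cos θ_z = sin φ sin δ + cos φ cos δ cos h = 0.200313 + 0.704654 = 0.904967.
Flux = S₀ · cos θ_z = 1571 × 0.904967 = 1422 W/m².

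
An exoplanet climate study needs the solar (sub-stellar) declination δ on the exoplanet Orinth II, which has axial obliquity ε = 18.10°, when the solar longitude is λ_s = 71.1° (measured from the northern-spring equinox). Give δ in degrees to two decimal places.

sin δ = sin ε · sin λ_s = sin 18.10° × sin 71.1° = 0.293926.
δ = arcsin(0.293926) = +17.09°.

δ = +17.09°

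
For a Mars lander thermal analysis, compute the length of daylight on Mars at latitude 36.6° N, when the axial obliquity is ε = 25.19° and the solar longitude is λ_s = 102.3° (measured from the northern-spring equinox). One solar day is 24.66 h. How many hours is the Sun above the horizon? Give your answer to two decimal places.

15.05 h

Solar declination: sin δ = sin ε · sin λ_s = sin 25.19° × sin 102.3° = 0.41585, so δ = +24.573°.
cos H₀ = −tan φ · tan δ = −tan(+36.6°) × tan(+24.573°) = -0.3396, so H₀ = 1.9173 rad = 109.85°.
Daylight = 2H₀/(2π) × 24.66 h = (1.9173/π) × 24.66 = 15.05 h.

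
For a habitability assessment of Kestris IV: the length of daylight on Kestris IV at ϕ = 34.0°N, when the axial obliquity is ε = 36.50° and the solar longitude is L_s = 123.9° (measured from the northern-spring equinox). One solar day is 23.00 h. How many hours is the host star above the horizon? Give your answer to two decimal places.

Solar declination: sin δ = sin ε · sin L_s = sin 36.50° × sin 123.9° = 0.49371, so δ = +29.585°.
cos h₀ = −tan ϕ · tan δ = −tan(+34.0°) × tan(+29.585°) = -0.3829, so h₀ = 1.9638 rad = 112.52°.
Daylight = 2h₀/(2π) × 23.00 h = (1.9638/π) × 23.00 = 14.38 h.

14.38 h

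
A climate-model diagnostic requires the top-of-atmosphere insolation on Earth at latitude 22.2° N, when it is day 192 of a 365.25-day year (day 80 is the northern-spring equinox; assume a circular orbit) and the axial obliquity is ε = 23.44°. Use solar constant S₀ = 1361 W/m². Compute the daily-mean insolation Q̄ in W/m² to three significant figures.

Q̄ ≈ 473 W/m²

Solar longitude: λ_s = 360° × (192 − 80)/365.25 = 110.390°.
sin δ = sin 23.44° × sin 110.390° = 0.37286, so δ = +21.892°.
cos H₀ = −tan(+22.2°) tan(+21.892°) = -0.1640, H₀ = 1.7355 rad.
Bracket: H₀ sin φ sin δ + cos φ cos δ sin H₀ = 1.7355×0.37784×0.37286 + 0.92587×0.92789×0.98646 = 0.244500 + 0.847473 = 1.091973.
Q̄ = (S₀/π) × [bracket] = (1361/π) × 1.091973 = 473.1 W/m².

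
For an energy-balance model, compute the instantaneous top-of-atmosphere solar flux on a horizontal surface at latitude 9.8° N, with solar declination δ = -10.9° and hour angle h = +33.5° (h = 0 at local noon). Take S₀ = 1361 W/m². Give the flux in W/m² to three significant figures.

cos θ_z = sin φ sin δ + cos φ cos δ cos h = -0.032186 + 0.806893 = 0.774707.
Flux = S₀ · cos θ_z = 1361 × 0.774707 = 1054 W/m².

1.05e+03 W/m²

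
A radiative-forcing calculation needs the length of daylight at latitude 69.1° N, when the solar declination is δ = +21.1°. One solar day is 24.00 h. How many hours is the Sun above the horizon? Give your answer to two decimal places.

Sunrise equation: cos H₀ = −tan φ · tan δ = -1.0105 ≤ −1, so the Sun never sets (polar day) and H₀ = π.
Daylight = 2H₀/(2π) × 24.00 h = (3.1416/π) × 24.00 = 24.00 h.

24.00 h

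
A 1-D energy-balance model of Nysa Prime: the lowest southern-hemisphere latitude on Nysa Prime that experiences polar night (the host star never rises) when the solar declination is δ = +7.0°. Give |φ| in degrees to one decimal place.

|φ| = 83.0°

Polar night requires cos H₀ = −tan φ tan δ ≥ 1, i.e. tan φ tan δ ≤ −1.
The boundary is |tan φ| · |tan δ| = 1, so |φ| = 90° − |δ| = 90° − 7.0° = 83.0° in the southern hemisphere.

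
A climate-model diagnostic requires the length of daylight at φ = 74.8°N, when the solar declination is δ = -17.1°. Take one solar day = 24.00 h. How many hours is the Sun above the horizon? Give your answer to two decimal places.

0.00 h

cos H₀ = −tan φ · tan δ = 1.1323 ≥ 1, so the Sun never rises (polar night) and H₀ = 0.
Daylight = 2H₀/(2π) × 24.00 h = (0.0000/π) × 24.00 = 0.00 h.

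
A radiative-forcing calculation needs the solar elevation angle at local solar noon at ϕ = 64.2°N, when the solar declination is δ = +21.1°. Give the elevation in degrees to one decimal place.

At local noon the hour angle is zero, so the zenith angle equals |ϕ − δ| = |+64.2° − (+21.100°)| = 43.100°.
Elevation = 90° − 43.100° = 46.9°.

46.9°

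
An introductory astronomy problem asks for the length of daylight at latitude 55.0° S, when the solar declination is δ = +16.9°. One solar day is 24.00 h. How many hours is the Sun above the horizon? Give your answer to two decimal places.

8.57 h

cos h₀ = −tan ϕ · tan δ = −tan(-55.0°) × tan(+16.900°) = 0.4339, so h₀ = 1.1220 rad = 64.28°.
Daylight = 2h₀/(2π) × 24.00 h = (1.1220/π) × 24.00 = 8.57 h.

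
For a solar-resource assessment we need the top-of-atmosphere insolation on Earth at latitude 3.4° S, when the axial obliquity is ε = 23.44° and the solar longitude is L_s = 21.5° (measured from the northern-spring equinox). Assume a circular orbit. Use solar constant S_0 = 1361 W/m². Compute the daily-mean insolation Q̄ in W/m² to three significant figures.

Solar declination: sin δ = sin ε · sin L_s = sin 23.44° × sin 21.5° = 0.14579, so δ = +8.383°.
cos h₀ = −tan(-3.4°) tan(+8.383°) = 0.0088, h₀ = 1.5620 rad.
Bracket: h₀ sin ϕ sin δ + cos ϕ cos δ sin h₀ = 1.5620×-0.05931×0.14579 + 0.99824×0.98932×0.99996 = -0.013506 + 0.987539 = 0.974033.
Q̄ = (S_0/π) × [bracket] = (1361/π) × 0.974033 = 422.0 W/m².

Q̄ ≈ 422 W/m²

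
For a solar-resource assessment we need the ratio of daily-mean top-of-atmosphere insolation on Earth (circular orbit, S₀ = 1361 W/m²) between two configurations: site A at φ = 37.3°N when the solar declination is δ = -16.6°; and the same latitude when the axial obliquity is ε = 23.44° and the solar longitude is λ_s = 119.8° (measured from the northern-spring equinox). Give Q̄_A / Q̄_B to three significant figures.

— Configuration A (φ=+37.3°):
cos H₀ = −tan(+37.3°) tan(-16.600°) = 0.2271, H₀ = 1.3417 rad.
Bracket: H₀ sin φ sin δ + cos φ cos δ sin H₀ = 1.3417×0.60599×-0.28569 + 0.79547×0.95832×0.97387 = -0.232282 + 0.742396 = 0.510114.
Q̄ = (S₀/π) × [bracket] = (1361/π) × 0.510114 = 220.99 W/m².
— Configuration B (φ=+37.3°):
Solar declination: sin δ = sin ε · sin λ_s = sin 23.44° × sin 119.8° = 0.34519, so δ = +20.193°.
cos H₀ = −tan(+37.3°) tan(+20.193°) = -0.2802, H₀ = 1.8548 rad.
Bracket: H₀ sin φ sin δ + cos φ cos δ sin H₀ = 1.8548×0.60599×0.34519 + 0.79547×0.93853×0.95995 = 0.387990 + 0.716672 = 1.104662.
Q̄ = (S₀/π) × [bracket] = (1361/π) × 1.104662 = 478.56 W/m².
Ratio Q̄_A / Q̄_B = 220.99 / 478.56 = 0.4618.

Q̄_A / Q̄_B ≈ 0.462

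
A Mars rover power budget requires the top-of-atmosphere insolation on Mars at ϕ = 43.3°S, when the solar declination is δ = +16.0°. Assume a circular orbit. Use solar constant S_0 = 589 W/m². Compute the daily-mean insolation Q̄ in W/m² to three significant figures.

Q̄ ≈ 80.3 W/m²

cos h₀ = −tan(-43.3°) tan(+16.000°) = 0.2702, h₀ = 1.2972 rad.
Bracket: h₀ sin ϕ sin δ + cos ϕ cos δ sin h₀ = 1.2972×-0.68582×0.27564 + 0.72777×0.96126×0.96280 = -0.245222 + 0.673552 = 0.428330.
Q̄ = (S_0/π) × [bracket] = (589/π) × 0.428330 = 80.31 W/m².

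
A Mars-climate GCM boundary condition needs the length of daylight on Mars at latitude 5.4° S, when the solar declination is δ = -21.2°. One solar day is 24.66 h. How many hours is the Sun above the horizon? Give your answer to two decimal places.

cos H₀ = −tan φ · tan δ = −tan(-5.4°) × tan(-21.200°) = -0.0367, so H₀ = 1.6075 rad = 92.10°.
Daylight = 2H₀/(2π) × 24.66 h = (1.6075/π) × 24.66 = 12.62 h.

12.62 h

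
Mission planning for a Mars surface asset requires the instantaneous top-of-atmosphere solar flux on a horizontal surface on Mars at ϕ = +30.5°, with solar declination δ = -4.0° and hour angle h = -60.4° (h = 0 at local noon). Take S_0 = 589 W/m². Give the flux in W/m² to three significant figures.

229 W/m²

cos θ_z = sin ϕ sin δ + cos ϕ cos δ cos h = -0.035404 + 0.424558 = 0.389154.
Flux = S_0 · cos θ_z = 589 × 0.389154 = 229.2 W/m².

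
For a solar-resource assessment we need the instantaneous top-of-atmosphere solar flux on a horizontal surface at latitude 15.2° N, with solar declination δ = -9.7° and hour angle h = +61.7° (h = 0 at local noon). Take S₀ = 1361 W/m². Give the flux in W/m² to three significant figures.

cos θ_z = sin φ sin δ + cos φ cos δ cos h = -0.044176 + 0.450962 = 0.406786.
Flux = S₀ · cos θ_z = 1361 × 0.406786 = 553.6 W/m².

554 W/m²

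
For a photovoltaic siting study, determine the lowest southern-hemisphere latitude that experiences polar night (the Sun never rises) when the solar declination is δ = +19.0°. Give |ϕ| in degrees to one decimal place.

Polar night requires cos h₀ = −tan ϕ tan δ ≥ 1, i.e. tan ϕ tan δ ≤ −1.
The boundary is |tan ϕ| · |tan δ| = 1, so |ϕ| = 90° − |δ| = 90° − 19.0° = 71.0° in the southern hemisphere.

|ϕ| = 71.0°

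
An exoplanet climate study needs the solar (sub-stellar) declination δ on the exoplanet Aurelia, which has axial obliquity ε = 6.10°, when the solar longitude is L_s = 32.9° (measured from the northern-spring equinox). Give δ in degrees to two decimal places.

δ = +3.31°

sin δ = sin ε · sin L_s = sin 6.10° × sin 32.9° = 0.057720.
δ = arcsin(0.057720) = +3.31°.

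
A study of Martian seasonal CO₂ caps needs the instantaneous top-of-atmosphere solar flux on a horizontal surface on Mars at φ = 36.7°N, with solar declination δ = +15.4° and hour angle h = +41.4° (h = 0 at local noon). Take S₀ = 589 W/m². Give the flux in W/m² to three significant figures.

cos θ_z = sin φ sin δ + cos φ cos δ cos h = 0.158703 + 0.579827 = 0.738530.
Flux = S₀ · cos θ_z = 589 × 0.738530 = 435.0 W/m².

435 W/m²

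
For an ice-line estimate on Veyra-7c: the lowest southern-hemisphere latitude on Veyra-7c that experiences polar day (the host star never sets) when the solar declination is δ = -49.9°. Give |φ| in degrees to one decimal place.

Polar day requires cos H₀ = −tan φ tan δ ≤ −1, i.e. tan φ tan δ ≥ 1.
The boundary is |tan φ| · |tan δ| = 1, so |φ| = 90° − |δ| = 90° − 49.9° = 40.1° in the southern hemisphere.

|φ| = 40.1°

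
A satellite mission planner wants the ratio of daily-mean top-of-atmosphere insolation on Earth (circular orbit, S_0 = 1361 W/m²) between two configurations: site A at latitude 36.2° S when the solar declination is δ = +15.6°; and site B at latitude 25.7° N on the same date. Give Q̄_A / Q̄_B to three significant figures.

Q̄_A / Q̄_B ≈ 0.514

— Configuration A (ϕ=-36.2°):
cos h₀ = −tan(-36.2°) tan(+15.600°) = 0.2043, h₀ = 1.3650 rad.
Bracket: h₀ sin ϕ sin δ + cos ϕ cos δ sin h₀ = 1.3650×-0.59061×0.26892 + 0.80696×0.96316×0.97890 = -0.216799 + 0.760832 = 0.544033.
Q̄ = (S_0/π) × [bracket] = (1361/π) × 0.544033 = 235.69 W/m².
— Configuration B (ϕ=+25.7°):
cos h₀ = −tan(+25.7°) tan(+15.600°) = -0.1344, h₀ = 1.7056 rad.
Bracket: h₀ sin ϕ sin δ + cos ϕ cos δ sin h₀ = 1.7056×0.43366×0.26892 + 0.90108×0.96316×0.99093 = 0.198907 + 0.860013 = 1.058920.
Q̄ = (S_0/π) × [bracket] = (1361/π) × 1.058920 = 458.75 W/m².
Ratio Q̄_A / Q̄_B = 235.69 / 458.75 = 0.5138.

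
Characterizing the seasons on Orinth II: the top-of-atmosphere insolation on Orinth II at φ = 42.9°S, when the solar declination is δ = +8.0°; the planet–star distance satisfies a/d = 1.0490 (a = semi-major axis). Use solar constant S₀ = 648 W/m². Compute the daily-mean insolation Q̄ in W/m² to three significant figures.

cos H₀ = −tan(-42.9°) tan(+8.000°) = 0.1306, H₀ = 1.4398 rad.
Bracket: H₀ sin φ sin δ + cos φ cos δ sin H₀ = 1.4398×-0.68072×0.13917 + 0.73254×0.99027×0.99144 = -0.136401 + 0.719203 = 0.582802.
Inverse-square distance factor (a/d)² = 1.0490² = 1.100401.
Q̄ = (S₀/π) × 1.100401 × [bracket] = (648/π) × 1.100401 × 0.582802 = 132.3 W/m².

Q̄ ≈ 132 W/m²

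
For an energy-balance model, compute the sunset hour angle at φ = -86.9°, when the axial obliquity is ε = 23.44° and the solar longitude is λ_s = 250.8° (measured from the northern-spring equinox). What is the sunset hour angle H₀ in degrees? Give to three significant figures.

H₀ = 180°

Solar declination: sin δ = sin ε · sin λ_s = sin 23.44° × sin 250.8° = -0.37566, so δ = -22.065°.
Sunrise equation: cos H₀ = −tan φ · tan δ = -7.4846 ≤ −1, so the Sun never sets (polar day) and H₀ = π.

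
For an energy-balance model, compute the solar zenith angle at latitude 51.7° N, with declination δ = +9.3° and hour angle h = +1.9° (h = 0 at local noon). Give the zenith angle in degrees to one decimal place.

θ_z = 42.4°

cos θ_z = sin φ sin δ + cos φ cos δ cos h = 0.126823 + 0.611296 = 0.738119.
θ_z = arccos(0.738119) = 42.4°.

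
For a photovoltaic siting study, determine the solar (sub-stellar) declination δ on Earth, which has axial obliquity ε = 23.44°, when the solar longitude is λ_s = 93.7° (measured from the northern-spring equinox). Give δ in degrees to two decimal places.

sin δ = sin ε · sin λ_s = sin 23.44° × sin 93.7° = 0.396959.
δ = arcsin(0.396959) = +23.39°.

δ = +23.39°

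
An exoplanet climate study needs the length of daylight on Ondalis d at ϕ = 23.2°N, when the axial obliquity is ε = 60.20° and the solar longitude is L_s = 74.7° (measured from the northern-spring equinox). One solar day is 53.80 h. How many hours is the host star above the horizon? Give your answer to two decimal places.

39.14 h

Solar declination: sin δ = sin ε · sin L_s = sin 60.20° × sin 74.7° = 0.83701, so δ = +56.826°.
cos h₀ = −tan ϕ · tan δ = −tan(+23.2°) × tan(+56.826°) = -0.6556, so h₀ = 2.2858 rad = 130.97°.
Daylight = 2h₀/(2π) × 53.80 h = (2.2858/π) × 53.80 = 39.14 h.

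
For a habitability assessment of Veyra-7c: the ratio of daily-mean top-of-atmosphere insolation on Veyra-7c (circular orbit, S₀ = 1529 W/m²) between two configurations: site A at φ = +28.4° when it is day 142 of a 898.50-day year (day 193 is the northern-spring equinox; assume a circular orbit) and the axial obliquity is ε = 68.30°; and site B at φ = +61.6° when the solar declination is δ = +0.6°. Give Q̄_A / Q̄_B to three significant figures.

Q̄_A / Q̄_B ≈ 1.23

— Configuration A (φ=+28.4°):
Solar longitude: λ_s = 360° × (142 − 193)/898.50 = -20.434°, i.e. -20.434° + 360° = 339.566°.
sin δ = sin 68.30° × sin 339.566° = -0.32439, so δ = -18.928°.
cos H₀ = −tan(+28.4°) tan(-18.928°) = 0.1854, H₀ = 1.3843 rad.
Bracket: H₀ sin φ sin δ + cos φ cos δ sin H₀ = 1.3843×0.47562×-0.32439 + 0.87965×0.94592×0.98266 = -0.213579 + 0.817650 = 0.604071.
Q̄ = (S₀/π) × [bracket] = (1529/π) × 0.604071 = 294.00 W/m².
— Configuration B (φ=+61.6°):
cos H₀ = −tan(+61.6°) tan(+0.600°) = -0.0194, H₀ = 1.5902 rad.
Bracket: H₀ sin φ sin δ + cos φ cos δ sin H₀ = 1.5902×0.87965×0.01047 + 0.47562×0.99995×0.99981 = 0.014646 + 0.475506 = 0.490152.
Q̄ = (S₀/π) × [bracket] = (1529/π) × 0.490152 = 238.55 W/m².
Ratio Q̄_A / Q̄_B = 294.00 / 238.55 = 1.232.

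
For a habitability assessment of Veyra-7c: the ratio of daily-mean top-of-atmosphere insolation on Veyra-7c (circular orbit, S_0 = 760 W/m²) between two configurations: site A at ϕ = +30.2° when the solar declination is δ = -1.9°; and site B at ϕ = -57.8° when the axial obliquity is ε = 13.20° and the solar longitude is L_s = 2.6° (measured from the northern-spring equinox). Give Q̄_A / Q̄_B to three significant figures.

Q̄_A / Q̄_B ≈ 1.61

— Configuration A (ϕ=+30.2°):
cos h₀ = −tan(+30.2°) tan(-1.900°) = 0.0193, h₀ = 1.5515 rad.
Bracket: h₀ sin ϕ sin δ + cos ϕ cos δ sin h₀ = 1.5515×0.50302×-0.03316 + 0.86427×0.99945×0.99981 = -0.025879 + 0.863631 = 0.837752.
Q̄ = (S_0/π) × [bracket] = (760/π) × 0.837752 = 202.67 W/m².
— Configuration B (ϕ=-57.8°):
Solar declination: sin δ = sin ε · sin L_s = sin 13.20° × sin 2.6° = 0.01036, so δ = +0.594°.
cos h₀ = −tan(-57.8°) tan(+0.594°) = 0.0165, h₀ = 1.5543 rad.
Bracket: h₀ sin ϕ sin δ + cos ϕ cos δ sin h₀ = 1.5543×-0.84619×0.01036 + 0.53288×0.99995×0.99986 = -0.013626 + 0.532779 = 0.519153.
Q̄ = (S_0/π) × [bracket] = (760/π) × 0.519153 = 125.59 W/m².
Ratio Q̄_A / Q̄_B = 202.67 / 125.59 = 1.614.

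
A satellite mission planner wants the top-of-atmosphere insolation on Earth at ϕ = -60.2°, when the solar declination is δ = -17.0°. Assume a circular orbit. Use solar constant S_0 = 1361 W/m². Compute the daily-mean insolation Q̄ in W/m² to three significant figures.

cos h₀ = −tan(-60.2°) tan(-17.000°) = -0.5338, h₀ = 2.1339 rad.
Bracket: h₀ sin ϕ sin δ + cos ϕ cos δ sin h₀ = 2.1339×-0.86777×-0.29237 + 0.49697×0.95630×0.84559 = 0.541392 + 0.401869 = 0.943261.
Q̄ = (S_0/π) × [bracket] = (1361/π) × 0.943261 = 408.6 W/m².

Q̄ ≈ 409 W/m²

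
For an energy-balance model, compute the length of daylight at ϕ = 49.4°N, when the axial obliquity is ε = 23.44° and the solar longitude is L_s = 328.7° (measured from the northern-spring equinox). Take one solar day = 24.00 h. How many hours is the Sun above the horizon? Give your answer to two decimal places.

Solar declination: sin δ = sin ε · sin L_s = sin 23.44° × sin 328.7° = -0.20666, so δ = -11.927°.
cos h₀ = −tan ϕ · tan δ = −tan(+49.4°) × tan(-11.927°) = 0.2464, so h₀ = 1.3218 rad = 75.73°.
Daylight = 2h₀/(2π) × 24.00 h = (1.3218/π) × 24.00 = 10.10 h.

10.10 h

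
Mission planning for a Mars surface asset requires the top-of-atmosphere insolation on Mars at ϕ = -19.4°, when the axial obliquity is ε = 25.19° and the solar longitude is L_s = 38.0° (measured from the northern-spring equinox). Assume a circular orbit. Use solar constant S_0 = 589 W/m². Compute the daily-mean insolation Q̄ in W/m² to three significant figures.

Q̄ ≈ 146 W/m²

Solar declination: sin δ = sin ε · sin L_s = sin 25.19° × sin 38.0° = 0.26204, so δ = +15.191°.
cos h₀ = −tan(-19.4°) tan(+15.191°) = 0.0956, h₀ = 1.4750 rad.
Bracket: h₀ sin ϕ sin δ + cos ϕ cos δ sin h₀ = 1.4750×-0.33216×0.26204 + 0.94322×0.96506×0.99542 = -0.128383 + 0.906095 = 0.777712.
Q̄ = (S_0/π) × [bracket] = (589/π) × 0.777712 = 145.8 W/m².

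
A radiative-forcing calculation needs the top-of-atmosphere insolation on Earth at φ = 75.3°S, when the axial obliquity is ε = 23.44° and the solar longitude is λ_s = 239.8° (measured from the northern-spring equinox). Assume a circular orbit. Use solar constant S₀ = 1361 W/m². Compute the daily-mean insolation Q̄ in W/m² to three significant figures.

Solar declination: sin δ = sin ε · sin λ_s = sin 23.44° × sin 239.8° = -0.34380, so δ = -20.108°.
cos H₀ = −tan(-75.3°) tan(-20.108°) = -1.3956 ≤ −1 ⇒ polar day, H₀ = π.
Bracket: H₀ sin φ sin δ + cos φ cos δ sin H₀ = 3.1416×-0.96727×-0.34380 + 0.25376×0.93904×0.00000 = 1.044731 + 0.000000 = 1.044731.
Q̄ = (S₀/π) × [bracket] = (1361/π) × 1.044731 = 452.6 W/m².

Q̄ ≈ 453 W/m²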